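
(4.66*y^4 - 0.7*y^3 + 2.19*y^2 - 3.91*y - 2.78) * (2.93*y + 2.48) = 13.6538*y^5 + 9.5058*y^4 + 4.6807*y^3 - 6.0251*y^2 - 17.8422*y - 6.8944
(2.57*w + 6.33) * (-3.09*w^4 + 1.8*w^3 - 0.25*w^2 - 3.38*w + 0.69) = -7.9413*w^5 - 14.9337*w^4 + 10.7515*w^3 - 10.2691*w^2 - 19.6221*w + 4.3677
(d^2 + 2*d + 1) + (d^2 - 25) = 2*d^2 + 2*d - 24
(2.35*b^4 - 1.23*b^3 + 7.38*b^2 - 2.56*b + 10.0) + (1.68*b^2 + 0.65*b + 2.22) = 2.35*b^4 - 1.23*b^3 + 9.06*b^2 - 1.91*b + 12.22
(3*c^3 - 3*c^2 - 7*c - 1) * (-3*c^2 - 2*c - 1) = -9*c^5 + 3*c^4 + 24*c^3 + 20*c^2 + 9*c + 1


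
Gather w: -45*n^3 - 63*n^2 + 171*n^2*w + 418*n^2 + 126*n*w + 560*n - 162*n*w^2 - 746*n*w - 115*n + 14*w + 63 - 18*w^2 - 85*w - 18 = -45*n^3 + 355*n^2 + 445*n + w^2*(-162*n - 18) + w*(171*n^2 - 620*n - 71) + 45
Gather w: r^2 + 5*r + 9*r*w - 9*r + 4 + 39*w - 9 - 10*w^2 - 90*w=r^2 - 4*r - 10*w^2 + w*(9*r - 51) - 5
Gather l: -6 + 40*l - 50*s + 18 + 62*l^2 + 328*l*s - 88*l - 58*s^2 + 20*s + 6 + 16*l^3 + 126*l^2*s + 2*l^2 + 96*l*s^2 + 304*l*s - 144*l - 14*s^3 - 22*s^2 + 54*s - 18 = 16*l^3 + l^2*(126*s + 64) + l*(96*s^2 + 632*s - 192) - 14*s^3 - 80*s^2 + 24*s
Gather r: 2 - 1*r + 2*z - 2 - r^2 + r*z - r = -r^2 + r*(z - 2) + 2*z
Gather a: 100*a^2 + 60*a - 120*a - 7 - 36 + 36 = 100*a^2 - 60*a - 7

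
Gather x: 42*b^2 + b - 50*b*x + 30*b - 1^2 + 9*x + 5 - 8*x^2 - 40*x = 42*b^2 + 31*b - 8*x^2 + x*(-50*b - 31) + 4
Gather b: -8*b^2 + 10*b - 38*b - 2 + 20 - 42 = -8*b^2 - 28*b - 24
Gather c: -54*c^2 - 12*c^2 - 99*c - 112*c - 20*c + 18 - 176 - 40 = -66*c^2 - 231*c - 198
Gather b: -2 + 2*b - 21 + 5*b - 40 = 7*b - 63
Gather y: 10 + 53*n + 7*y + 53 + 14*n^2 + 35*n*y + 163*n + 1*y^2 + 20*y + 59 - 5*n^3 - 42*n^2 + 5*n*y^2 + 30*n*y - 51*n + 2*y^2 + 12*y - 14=-5*n^3 - 28*n^2 + 165*n + y^2*(5*n + 3) + y*(65*n + 39) + 108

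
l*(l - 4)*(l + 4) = l^3 - 16*l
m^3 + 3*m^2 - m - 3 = (m - 1)*(m + 1)*(m + 3)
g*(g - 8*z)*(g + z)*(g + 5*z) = g^4 - 2*g^3*z - 43*g^2*z^2 - 40*g*z^3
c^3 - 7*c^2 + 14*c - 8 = (c - 4)*(c - 2)*(c - 1)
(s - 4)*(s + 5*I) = s^2 - 4*s + 5*I*s - 20*I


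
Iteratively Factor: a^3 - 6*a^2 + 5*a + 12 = (a - 4)*(a^2 - 2*a - 3) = (a - 4)*(a + 1)*(a - 3)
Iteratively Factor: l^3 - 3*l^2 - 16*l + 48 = (l + 4)*(l^2 - 7*l + 12) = (l - 4)*(l + 4)*(l - 3)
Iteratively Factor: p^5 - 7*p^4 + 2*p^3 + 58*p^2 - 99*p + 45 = (p - 1)*(p^4 - 6*p^3 - 4*p^2 + 54*p - 45) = (p - 1)^2*(p^3 - 5*p^2 - 9*p + 45) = (p - 3)*(p - 1)^2*(p^2 - 2*p - 15) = (p - 5)*(p - 3)*(p - 1)^2*(p + 3)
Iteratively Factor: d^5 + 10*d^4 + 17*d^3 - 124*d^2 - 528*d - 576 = (d - 4)*(d^4 + 14*d^3 + 73*d^2 + 168*d + 144) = (d - 4)*(d + 4)*(d^3 + 10*d^2 + 33*d + 36) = (d - 4)*(d + 3)*(d + 4)*(d^2 + 7*d + 12) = (d - 4)*(d + 3)*(d + 4)^2*(d + 3)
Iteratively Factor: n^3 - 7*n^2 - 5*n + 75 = (n + 3)*(n^2 - 10*n + 25) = (n - 5)*(n + 3)*(n - 5)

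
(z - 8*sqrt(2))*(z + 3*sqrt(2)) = z^2 - 5*sqrt(2)*z - 48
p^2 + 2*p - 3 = (p - 1)*(p + 3)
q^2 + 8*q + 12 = (q + 2)*(q + 6)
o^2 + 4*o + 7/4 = (o + 1/2)*(o + 7/2)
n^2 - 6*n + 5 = (n - 5)*(n - 1)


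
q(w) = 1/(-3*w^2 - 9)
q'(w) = 6*w/(-3*w^2 - 9)^2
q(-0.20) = -0.11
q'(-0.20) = -0.01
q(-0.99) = -0.08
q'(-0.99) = -0.04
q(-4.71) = -0.01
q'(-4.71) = -0.00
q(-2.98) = -0.03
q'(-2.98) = -0.01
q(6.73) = -0.01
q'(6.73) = 0.00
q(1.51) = -0.06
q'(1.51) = 0.04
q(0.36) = -0.11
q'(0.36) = 0.02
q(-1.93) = -0.05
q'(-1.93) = -0.03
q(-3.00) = -0.03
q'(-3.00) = -0.01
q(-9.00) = 0.00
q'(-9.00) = 0.00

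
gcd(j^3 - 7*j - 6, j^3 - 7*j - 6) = j^3 - 7*j - 6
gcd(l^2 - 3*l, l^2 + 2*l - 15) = l - 3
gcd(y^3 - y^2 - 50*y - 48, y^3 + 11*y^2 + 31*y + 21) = y + 1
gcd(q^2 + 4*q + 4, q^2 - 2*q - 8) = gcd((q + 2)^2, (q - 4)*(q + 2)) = q + 2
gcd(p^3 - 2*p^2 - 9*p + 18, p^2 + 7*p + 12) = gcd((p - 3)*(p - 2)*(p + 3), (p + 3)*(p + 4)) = p + 3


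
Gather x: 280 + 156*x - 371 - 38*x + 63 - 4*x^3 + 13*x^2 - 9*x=-4*x^3 + 13*x^2 + 109*x - 28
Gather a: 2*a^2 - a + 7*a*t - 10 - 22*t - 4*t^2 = 2*a^2 + a*(7*t - 1) - 4*t^2 - 22*t - 10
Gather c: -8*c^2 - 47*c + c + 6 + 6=-8*c^2 - 46*c + 12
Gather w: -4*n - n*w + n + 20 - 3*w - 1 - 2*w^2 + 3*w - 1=-n*w - 3*n - 2*w^2 + 18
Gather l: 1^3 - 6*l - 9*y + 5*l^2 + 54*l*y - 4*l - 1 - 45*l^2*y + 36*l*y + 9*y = l^2*(5 - 45*y) + l*(90*y - 10)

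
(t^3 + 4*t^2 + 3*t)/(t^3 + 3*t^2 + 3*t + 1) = t*(t + 3)/(t^2 + 2*t + 1)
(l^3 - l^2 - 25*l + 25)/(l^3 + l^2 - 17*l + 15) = (l - 5)/(l - 3)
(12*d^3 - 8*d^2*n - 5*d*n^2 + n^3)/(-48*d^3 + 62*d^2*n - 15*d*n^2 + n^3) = (-2*d - n)/(8*d - n)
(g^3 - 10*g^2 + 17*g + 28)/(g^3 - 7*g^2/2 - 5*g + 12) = 2*(g^2 - 6*g - 7)/(2*g^2 + g - 6)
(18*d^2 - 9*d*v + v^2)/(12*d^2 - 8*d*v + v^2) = (-3*d + v)/(-2*d + v)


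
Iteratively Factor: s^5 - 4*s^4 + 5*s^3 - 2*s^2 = (s - 1)*(s^4 - 3*s^3 + 2*s^2) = s*(s - 1)*(s^3 - 3*s^2 + 2*s) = s*(s - 1)^2*(s^2 - 2*s) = s^2*(s - 1)^2*(s - 2)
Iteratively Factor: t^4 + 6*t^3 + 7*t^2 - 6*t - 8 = (t - 1)*(t^3 + 7*t^2 + 14*t + 8) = (t - 1)*(t + 4)*(t^2 + 3*t + 2) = (t - 1)*(t + 1)*(t + 4)*(t + 2)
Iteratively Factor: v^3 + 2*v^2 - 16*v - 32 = (v + 2)*(v^2 - 16) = (v - 4)*(v + 2)*(v + 4)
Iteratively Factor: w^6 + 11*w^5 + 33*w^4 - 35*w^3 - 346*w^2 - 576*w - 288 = (w + 2)*(w^5 + 9*w^4 + 15*w^3 - 65*w^2 - 216*w - 144) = (w - 3)*(w + 2)*(w^4 + 12*w^3 + 51*w^2 + 88*w + 48) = (w - 3)*(w + 1)*(w + 2)*(w^3 + 11*w^2 + 40*w + 48) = (w - 3)*(w + 1)*(w + 2)*(w + 4)*(w^2 + 7*w + 12) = (w - 3)*(w + 1)*(w + 2)*(w + 3)*(w + 4)*(w + 4)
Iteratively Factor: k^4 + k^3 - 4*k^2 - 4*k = (k - 2)*(k^3 + 3*k^2 + 2*k) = k*(k - 2)*(k^2 + 3*k + 2) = k*(k - 2)*(k + 1)*(k + 2)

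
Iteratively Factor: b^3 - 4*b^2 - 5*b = (b - 5)*(b^2 + b) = b*(b - 5)*(b + 1)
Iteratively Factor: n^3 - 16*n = (n - 4)*(n^2 + 4*n) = n*(n - 4)*(n + 4)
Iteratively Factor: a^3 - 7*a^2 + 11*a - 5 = (a - 1)*(a^2 - 6*a + 5) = (a - 5)*(a - 1)*(a - 1)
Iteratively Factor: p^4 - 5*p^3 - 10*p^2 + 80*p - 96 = (p - 4)*(p^3 - p^2 - 14*p + 24) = (p - 4)*(p - 3)*(p^2 + 2*p - 8) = (p - 4)*(p - 3)*(p - 2)*(p + 4)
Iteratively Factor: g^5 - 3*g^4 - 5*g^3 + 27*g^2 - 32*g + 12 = (g - 1)*(g^4 - 2*g^3 - 7*g^2 + 20*g - 12) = (g - 1)*(g + 3)*(g^3 - 5*g^2 + 8*g - 4) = (g - 2)*(g - 1)*(g + 3)*(g^2 - 3*g + 2) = (g - 2)^2*(g - 1)*(g + 3)*(g - 1)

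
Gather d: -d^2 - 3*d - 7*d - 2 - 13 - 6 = -d^2 - 10*d - 21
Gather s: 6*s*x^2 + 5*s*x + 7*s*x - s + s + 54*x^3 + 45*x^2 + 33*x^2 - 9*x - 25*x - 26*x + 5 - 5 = s*(6*x^2 + 12*x) + 54*x^3 + 78*x^2 - 60*x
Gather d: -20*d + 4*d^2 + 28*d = 4*d^2 + 8*d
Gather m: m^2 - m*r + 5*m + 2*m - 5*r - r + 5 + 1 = m^2 + m*(7 - r) - 6*r + 6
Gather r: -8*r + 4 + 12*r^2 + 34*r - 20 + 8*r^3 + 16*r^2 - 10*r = 8*r^3 + 28*r^2 + 16*r - 16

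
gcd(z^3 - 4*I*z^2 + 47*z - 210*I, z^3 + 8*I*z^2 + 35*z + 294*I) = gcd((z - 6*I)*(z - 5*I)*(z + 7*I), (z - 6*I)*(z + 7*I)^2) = z^2 + I*z + 42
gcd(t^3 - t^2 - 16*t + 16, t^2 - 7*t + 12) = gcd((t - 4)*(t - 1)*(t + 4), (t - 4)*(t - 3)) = t - 4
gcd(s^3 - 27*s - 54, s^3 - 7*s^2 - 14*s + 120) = s - 6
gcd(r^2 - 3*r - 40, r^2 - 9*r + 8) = r - 8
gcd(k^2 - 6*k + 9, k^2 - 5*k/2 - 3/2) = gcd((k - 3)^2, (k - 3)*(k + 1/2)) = k - 3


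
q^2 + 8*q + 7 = (q + 1)*(q + 7)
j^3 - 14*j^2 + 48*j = j*(j - 8)*(j - 6)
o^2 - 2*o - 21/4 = (o - 7/2)*(o + 3/2)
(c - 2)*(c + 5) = c^2 + 3*c - 10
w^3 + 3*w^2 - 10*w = w*(w - 2)*(w + 5)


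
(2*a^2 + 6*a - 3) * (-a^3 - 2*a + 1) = -2*a^5 - 6*a^4 - a^3 - 10*a^2 + 12*a - 3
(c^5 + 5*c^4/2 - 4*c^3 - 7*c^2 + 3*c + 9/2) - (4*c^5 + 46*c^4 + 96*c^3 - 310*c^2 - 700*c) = -3*c^5 - 87*c^4/2 - 100*c^3 + 303*c^2 + 703*c + 9/2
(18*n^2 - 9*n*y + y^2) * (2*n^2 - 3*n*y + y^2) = 36*n^4 - 72*n^3*y + 47*n^2*y^2 - 12*n*y^3 + y^4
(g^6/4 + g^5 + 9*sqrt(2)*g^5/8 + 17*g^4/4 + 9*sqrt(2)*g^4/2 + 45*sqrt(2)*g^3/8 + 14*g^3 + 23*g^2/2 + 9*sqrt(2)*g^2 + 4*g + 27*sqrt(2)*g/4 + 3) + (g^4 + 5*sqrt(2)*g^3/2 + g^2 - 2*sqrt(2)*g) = g^6/4 + g^5 + 9*sqrt(2)*g^5/8 + 21*g^4/4 + 9*sqrt(2)*g^4/2 + 65*sqrt(2)*g^3/8 + 14*g^3 + 25*g^2/2 + 9*sqrt(2)*g^2 + 4*g + 19*sqrt(2)*g/4 + 3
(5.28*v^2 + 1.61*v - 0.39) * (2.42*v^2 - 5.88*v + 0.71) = 12.7776*v^4 - 27.1502*v^3 - 6.6618*v^2 + 3.4363*v - 0.2769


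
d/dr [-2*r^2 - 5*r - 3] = -4*r - 5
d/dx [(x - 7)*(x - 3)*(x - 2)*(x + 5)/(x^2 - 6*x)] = (2*x^5 - 25*x^4 + 84*x^3 - 49*x^2 + 420*x - 1260)/(x^2*(x^2 - 12*x + 36))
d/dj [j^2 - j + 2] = 2*j - 1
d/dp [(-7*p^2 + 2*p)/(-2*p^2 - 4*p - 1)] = 2*(16*p^2 + 7*p - 1)/(4*p^4 + 16*p^3 + 20*p^2 + 8*p + 1)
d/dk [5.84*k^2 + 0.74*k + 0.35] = 11.68*k + 0.74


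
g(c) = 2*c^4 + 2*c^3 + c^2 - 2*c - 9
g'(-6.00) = -1526.00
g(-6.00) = 2199.00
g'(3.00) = 274.00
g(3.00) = 210.00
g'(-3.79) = -358.91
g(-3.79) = 316.72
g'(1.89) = 77.22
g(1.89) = 29.81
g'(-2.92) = -155.86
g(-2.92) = 100.97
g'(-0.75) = -3.50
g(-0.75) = -7.15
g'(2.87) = 242.28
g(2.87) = 176.47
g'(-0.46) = -2.43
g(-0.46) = -7.97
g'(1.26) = 26.05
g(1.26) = -0.89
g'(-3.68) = -326.79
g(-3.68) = 279.02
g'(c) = 8*c^3 + 6*c^2 + 2*c - 2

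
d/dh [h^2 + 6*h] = 2*h + 6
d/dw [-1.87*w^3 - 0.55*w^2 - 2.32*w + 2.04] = -5.61*w^2 - 1.1*w - 2.32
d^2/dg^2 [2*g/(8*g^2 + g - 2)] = 4*(g*(16*g + 1)^2 - (24*g + 1)*(8*g^2 + g - 2))/(8*g^2 + g - 2)^3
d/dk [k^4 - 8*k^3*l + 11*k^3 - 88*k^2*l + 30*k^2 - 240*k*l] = 4*k^3 - 24*k^2*l + 33*k^2 - 176*k*l + 60*k - 240*l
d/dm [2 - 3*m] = -3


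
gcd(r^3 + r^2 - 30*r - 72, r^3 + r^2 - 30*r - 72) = r^3 + r^2 - 30*r - 72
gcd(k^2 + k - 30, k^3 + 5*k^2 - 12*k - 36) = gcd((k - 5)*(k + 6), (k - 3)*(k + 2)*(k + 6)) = k + 6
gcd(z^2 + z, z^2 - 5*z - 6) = z + 1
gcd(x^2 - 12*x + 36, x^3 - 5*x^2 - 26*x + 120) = x - 6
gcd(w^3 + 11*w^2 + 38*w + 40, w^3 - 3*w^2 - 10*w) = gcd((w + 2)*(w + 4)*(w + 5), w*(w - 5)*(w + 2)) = w + 2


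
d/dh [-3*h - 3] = -3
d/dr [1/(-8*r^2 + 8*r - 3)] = 8*(2*r - 1)/(8*r^2 - 8*r + 3)^2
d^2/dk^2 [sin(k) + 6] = -sin(k)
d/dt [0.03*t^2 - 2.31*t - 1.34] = 0.06*t - 2.31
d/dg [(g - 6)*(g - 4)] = 2*g - 10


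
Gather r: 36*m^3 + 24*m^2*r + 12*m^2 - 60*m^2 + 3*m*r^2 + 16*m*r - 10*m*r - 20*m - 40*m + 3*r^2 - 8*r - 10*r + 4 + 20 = 36*m^3 - 48*m^2 - 60*m + r^2*(3*m + 3) + r*(24*m^2 + 6*m - 18) + 24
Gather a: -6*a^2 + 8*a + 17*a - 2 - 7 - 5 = -6*a^2 + 25*a - 14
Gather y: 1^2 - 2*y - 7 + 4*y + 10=2*y + 4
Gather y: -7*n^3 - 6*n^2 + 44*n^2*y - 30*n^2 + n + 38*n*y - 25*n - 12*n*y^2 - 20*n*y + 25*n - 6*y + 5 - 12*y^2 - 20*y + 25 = -7*n^3 - 36*n^2 + n + y^2*(-12*n - 12) + y*(44*n^2 + 18*n - 26) + 30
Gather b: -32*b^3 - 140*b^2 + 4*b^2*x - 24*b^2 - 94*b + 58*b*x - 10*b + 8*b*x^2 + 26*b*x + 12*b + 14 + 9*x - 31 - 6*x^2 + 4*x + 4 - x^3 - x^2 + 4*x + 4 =-32*b^3 + b^2*(4*x - 164) + b*(8*x^2 + 84*x - 92) - x^3 - 7*x^2 + 17*x - 9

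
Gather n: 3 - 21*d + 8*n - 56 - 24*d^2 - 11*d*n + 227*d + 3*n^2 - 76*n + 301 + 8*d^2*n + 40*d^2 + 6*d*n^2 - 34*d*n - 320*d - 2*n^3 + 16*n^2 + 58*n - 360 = 16*d^2 - 114*d - 2*n^3 + n^2*(6*d + 19) + n*(8*d^2 - 45*d - 10) - 112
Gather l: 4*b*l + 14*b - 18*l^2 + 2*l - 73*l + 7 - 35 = 14*b - 18*l^2 + l*(4*b - 71) - 28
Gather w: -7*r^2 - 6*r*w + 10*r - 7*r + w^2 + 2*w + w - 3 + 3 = -7*r^2 + 3*r + w^2 + w*(3 - 6*r)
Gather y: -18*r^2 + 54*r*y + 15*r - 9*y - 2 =-18*r^2 + 15*r + y*(54*r - 9) - 2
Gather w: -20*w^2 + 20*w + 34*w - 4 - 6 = -20*w^2 + 54*w - 10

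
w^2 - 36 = (w - 6)*(w + 6)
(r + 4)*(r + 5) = r^2 + 9*r + 20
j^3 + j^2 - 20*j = j*(j - 4)*(j + 5)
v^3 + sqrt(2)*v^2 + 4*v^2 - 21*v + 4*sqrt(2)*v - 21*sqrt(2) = (v - 3)*(v + 7)*(v + sqrt(2))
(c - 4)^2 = c^2 - 8*c + 16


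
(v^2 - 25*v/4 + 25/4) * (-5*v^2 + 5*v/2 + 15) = -5*v^4 + 135*v^3/4 - 255*v^2/8 - 625*v/8 + 375/4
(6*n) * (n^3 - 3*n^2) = 6*n^4 - 18*n^3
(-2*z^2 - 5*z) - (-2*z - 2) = -2*z^2 - 3*z + 2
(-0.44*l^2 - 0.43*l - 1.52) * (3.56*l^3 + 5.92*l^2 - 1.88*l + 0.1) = -1.5664*l^5 - 4.1356*l^4 - 7.1296*l^3 - 8.234*l^2 + 2.8146*l - 0.152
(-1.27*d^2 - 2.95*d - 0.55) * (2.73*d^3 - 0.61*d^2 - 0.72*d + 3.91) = -3.4671*d^5 - 7.2788*d^4 + 1.2124*d^3 - 2.5062*d^2 - 11.1385*d - 2.1505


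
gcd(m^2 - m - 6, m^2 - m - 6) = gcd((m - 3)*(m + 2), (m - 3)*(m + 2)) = m^2 - m - 6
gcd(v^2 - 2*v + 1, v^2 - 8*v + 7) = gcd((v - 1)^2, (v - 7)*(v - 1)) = v - 1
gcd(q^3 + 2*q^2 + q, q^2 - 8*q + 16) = 1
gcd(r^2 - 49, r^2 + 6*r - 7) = r + 7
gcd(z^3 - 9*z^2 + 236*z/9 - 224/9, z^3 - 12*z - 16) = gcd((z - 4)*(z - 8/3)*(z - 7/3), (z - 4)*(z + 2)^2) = z - 4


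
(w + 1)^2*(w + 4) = w^3 + 6*w^2 + 9*w + 4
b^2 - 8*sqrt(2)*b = b*(b - 8*sqrt(2))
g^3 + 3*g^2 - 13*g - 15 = (g - 3)*(g + 1)*(g + 5)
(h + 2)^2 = h^2 + 4*h + 4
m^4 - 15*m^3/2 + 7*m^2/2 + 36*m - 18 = (m - 6)*(m - 3)*(m - 1/2)*(m + 2)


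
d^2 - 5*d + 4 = (d - 4)*(d - 1)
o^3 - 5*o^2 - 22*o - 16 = (o - 8)*(o + 1)*(o + 2)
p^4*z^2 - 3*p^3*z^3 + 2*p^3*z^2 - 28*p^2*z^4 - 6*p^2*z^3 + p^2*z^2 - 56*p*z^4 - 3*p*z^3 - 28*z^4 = (p - 7*z)*(p + 4*z)*(p*z + z)^2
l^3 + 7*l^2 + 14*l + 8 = (l + 1)*(l + 2)*(l + 4)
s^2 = s^2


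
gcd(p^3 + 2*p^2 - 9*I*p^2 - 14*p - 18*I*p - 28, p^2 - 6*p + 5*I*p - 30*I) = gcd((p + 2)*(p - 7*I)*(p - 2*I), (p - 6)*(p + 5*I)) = 1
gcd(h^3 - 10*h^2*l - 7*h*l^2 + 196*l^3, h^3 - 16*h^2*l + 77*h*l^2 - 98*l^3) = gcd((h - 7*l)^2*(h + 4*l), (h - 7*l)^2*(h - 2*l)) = h^2 - 14*h*l + 49*l^2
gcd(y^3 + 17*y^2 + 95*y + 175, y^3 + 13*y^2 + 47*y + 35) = y^2 + 12*y + 35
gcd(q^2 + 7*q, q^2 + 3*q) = q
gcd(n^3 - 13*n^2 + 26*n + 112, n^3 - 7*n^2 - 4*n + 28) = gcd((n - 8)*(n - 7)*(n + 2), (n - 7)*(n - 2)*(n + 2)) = n^2 - 5*n - 14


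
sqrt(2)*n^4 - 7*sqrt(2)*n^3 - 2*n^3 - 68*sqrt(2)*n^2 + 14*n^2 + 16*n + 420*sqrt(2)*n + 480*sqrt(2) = (n - 8)*(n - 6*sqrt(2))*(n + 5*sqrt(2))*(sqrt(2)*n + sqrt(2))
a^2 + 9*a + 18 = (a + 3)*(a + 6)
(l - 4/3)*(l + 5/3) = l^2 + l/3 - 20/9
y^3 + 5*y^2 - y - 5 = (y - 1)*(y + 1)*(y + 5)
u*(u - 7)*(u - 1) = u^3 - 8*u^2 + 7*u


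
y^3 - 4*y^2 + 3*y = y*(y - 3)*(y - 1)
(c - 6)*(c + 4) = c^2 - 2*c - 24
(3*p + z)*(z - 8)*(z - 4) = 3*p*z^2 - 36*p*z + 96*p + z^3 - 12*z^2 + 32*z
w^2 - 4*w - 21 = (w - 7)*(w + 3)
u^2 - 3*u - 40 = (u - 8)*(u + 5)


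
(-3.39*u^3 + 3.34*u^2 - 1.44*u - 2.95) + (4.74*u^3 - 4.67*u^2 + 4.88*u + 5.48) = 1.35*u^3 - 1.33*u^2 + 3.44*u + 2.53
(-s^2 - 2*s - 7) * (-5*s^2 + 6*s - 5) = 5*s^4 + 4*s^3 + 28*s^2 - 32*s + 35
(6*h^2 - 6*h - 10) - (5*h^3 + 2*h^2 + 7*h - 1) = -5*h^3 + 4*h^2 - 13*h - 9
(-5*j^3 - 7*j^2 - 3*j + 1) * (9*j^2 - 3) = -45*j^5 - 63*j^4 - 12*j^3 + 30*j^2 + 9*j - 3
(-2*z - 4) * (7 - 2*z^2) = 4*z^3 + 8*z^2 - 14*z - 28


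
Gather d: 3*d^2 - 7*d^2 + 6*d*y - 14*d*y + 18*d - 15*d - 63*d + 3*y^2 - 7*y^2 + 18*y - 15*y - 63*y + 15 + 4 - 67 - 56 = -4*d^2 + d*(-8*y - 60) - 4*y^2 - 60*y - 104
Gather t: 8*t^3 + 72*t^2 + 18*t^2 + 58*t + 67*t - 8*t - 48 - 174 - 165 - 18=8*t^3 + 90*t^2 + 117*t - 405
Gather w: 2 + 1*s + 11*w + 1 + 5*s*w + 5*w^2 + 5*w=s + 5*w^2 + w*(5*s + 16) + 3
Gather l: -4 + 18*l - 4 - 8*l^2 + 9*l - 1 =-8*l^2 + 27*l - 9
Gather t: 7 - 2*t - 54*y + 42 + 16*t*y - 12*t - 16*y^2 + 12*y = t*(16*y - 14) - 16*y^2 - 42*y + 49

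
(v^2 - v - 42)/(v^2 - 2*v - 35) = (v + 6)/(v + 5)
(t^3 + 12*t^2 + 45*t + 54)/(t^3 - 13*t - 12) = (t^2 + 9*t + 18)/(t^2 - 3*t - 4)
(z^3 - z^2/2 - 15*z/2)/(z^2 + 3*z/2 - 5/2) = z*(z - 3)/(z - 1)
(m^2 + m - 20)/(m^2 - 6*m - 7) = (-m^2 - m + 20)/(-m^2 + 6*m + 7)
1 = 1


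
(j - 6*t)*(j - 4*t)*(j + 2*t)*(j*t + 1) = j^4*t - 8*j^3*t^2 + j^3 + 4*j^2*t^3 - 8*j^2*t + 48*j*t^4 + 4*j*t^2 + 48*t^3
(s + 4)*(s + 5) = s^2 + 9*s + 20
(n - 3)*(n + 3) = n^2 - 9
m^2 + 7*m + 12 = (m + 3)*(m + 4)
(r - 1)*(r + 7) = r^2 + 6*r - 7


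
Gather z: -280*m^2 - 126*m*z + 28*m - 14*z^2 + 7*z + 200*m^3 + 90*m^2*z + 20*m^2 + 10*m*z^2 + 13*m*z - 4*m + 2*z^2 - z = 200*m^3 - 260*m^2 + 24*m + z^2*(10*m - 12) + z*(90*m^2 - 113*m + 6)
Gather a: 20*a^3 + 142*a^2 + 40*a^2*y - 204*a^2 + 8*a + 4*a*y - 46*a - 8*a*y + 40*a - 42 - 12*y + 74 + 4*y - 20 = 20*a^3 + a^2*(40*y - 62) + a*(2 - 4*y) - 8*y + 12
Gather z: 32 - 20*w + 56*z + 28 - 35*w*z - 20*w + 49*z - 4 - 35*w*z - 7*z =-40*w + z*(98 - 70*w) + 56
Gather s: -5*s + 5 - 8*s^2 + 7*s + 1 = -8*s^2 + 2*s + 6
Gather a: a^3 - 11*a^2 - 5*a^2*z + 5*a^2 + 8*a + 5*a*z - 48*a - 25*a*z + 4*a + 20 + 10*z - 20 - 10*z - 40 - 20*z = a^3 + a^2*(-5*z - 6) + a*(-20*z - 36) - 20*z - 40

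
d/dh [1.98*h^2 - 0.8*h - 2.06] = 3.96*h - 0.8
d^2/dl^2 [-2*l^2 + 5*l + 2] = -4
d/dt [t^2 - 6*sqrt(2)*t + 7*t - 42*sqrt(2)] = 2*t - 6*sqrt(2) + 7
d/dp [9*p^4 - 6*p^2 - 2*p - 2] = 36*p^3 - 12*p - 2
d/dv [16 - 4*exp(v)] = -4*exp(v)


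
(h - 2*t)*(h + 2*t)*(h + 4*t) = h^3 + 4*h^2*t - 4*h*t^2 - 16*t^3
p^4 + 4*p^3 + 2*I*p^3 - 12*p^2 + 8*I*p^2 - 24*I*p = p*(p - 2)*(p + 6)*(p + 2*I)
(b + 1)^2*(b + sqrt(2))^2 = b^4 + 2*b^3 + 2*sqrt(2)*b^3 + 3*b^2 + 4*sqrt(2)*b^2 + 2*sqrt(2)*b + 4*b + 2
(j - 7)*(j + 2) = j^2 - 5*j - 14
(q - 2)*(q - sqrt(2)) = q^2 - 2*q - sqrt(2)*q + 2*sqrt(2)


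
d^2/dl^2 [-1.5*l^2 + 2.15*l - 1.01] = -3.00000000000000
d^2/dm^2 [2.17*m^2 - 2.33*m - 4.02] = 4.34000000000000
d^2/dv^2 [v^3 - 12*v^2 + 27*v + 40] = 6*v - 24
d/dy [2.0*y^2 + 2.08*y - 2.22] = 4.0*y + 2.08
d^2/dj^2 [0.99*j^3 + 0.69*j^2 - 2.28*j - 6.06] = 5.94*j + 1.38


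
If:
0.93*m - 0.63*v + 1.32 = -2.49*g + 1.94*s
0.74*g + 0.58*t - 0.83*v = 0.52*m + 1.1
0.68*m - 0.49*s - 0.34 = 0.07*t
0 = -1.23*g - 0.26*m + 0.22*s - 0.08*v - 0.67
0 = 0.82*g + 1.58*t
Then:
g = -0.42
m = 1.94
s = 1.96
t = 0.22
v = -2.76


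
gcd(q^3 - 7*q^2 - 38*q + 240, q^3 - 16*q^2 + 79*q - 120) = q^2 - 13*q + 40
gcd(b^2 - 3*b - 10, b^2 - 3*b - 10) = b^2 - 3*b - 10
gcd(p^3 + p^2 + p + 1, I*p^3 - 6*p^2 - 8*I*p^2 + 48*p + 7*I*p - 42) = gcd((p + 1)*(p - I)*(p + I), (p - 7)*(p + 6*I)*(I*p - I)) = 1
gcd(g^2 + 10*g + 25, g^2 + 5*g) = g + 5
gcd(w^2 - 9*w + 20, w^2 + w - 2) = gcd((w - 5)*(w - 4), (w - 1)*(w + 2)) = 1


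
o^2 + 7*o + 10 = (o + 2)*(o + 5)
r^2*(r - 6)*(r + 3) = r^4 - 3*r^3 - 18*r^2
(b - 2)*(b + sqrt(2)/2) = b^2 - 2*b + sqrt(2)*b/2 - sqrt(2)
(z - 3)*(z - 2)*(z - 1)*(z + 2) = z^4 - 4*z^3 - z^2 + 16*z - 12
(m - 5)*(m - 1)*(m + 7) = m^3 + m^2 - 37*m + 35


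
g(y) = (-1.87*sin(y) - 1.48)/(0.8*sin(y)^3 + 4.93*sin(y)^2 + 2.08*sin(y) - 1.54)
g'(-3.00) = -1.36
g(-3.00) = 0.70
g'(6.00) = 0.88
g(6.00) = 0.55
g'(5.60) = 0.71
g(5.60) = 0.27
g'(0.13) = 5.69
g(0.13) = 1.45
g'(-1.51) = 0.28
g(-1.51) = 0.77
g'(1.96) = -0.45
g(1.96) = -0.61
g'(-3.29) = -6.60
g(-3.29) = 1.57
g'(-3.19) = -3.28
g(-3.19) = 1.10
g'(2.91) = -15.50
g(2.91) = 2.41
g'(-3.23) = -4.22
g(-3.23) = 1.25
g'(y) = (-1.87*sin(y) - 1.48)*(-2.4*sin(y)^2*cos(y) - 9.86*sin(y)*cos(y) - 2.08*cos(y))/(0.8*sin(y)^3 + 4.93*sin(y)^2 + 2.08*sin(y) - 1.54)^2 - 1.87*cos(y)/(0.8*sin(y)^3 + 4.93*sin(y)^2 + 2.08*sin(y) - 1.54)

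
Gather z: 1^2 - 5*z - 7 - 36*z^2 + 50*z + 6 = -36*z^2 + 45*z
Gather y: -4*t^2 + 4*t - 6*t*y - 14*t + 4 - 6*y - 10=-4*t^2 - 10*t + y*(-6*t - 6) - 6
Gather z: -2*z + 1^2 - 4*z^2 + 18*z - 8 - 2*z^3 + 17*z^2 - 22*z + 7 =-2*z^3 + 13*z^2 - 6*z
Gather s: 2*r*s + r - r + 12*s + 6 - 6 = s*(2*r + 12)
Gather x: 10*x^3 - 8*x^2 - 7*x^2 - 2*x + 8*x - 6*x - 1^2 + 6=10*x^3 - 15*x^2 + 5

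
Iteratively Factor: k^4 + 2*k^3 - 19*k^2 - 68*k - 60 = (k + 2)*(k^3 - 19*k - 30) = (k - 5)*(k + 2)*(k^2 + 5*k + 6) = (k - 5)*(k + 2)*(k + 3)*(k + 2)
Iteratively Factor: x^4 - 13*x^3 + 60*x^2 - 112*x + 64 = (x - 4)*(x^3 - 9*x^2 + 24*x - 16) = (x - 4)^2*(x^2 - 5*x + 4) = (x - 4)^3*(x - 1)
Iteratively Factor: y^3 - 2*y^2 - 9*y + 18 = (y - 3)*(y^2 + y - 6) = (y - 3)*(y - 2)*(y + 3)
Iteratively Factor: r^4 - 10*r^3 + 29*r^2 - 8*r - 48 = (r - 4)*(r^3 - 6*r^2 + 5*r + 12) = (r - 4)^2*(r^2 - 2*r - 3) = (r - 4)^2*(r + 1)*(r - 3)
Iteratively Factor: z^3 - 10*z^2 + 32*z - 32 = (z - 4)*(z^2 - 6*z + 8) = (z - 4)^2*(z - 2)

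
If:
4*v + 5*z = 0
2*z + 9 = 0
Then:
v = 45/8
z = -9/2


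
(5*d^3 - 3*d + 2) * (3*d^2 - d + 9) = 15*d^5 - 5*d^4 + 36*d^3 + 9*d^2 - 29*d + 18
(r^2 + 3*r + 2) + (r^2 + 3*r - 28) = 2*r^2 + 6*r - 26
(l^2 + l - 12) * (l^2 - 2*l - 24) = l^4 - l^3 - 38*l^2 + 288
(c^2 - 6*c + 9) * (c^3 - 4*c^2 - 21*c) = c^5 - 10*c^4 + 12*c^3 + 90*c^2 - 189*c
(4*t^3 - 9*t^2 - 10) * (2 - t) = -4*t^4 + 17*t^3 - 18*t^2 + 10*t - 20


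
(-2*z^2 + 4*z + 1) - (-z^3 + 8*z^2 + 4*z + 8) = z^3 - 10*z^2 - 7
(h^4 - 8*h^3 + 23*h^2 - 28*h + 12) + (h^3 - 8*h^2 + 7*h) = h^4 - 7*h^3 + 15*h^2 - 21*h + 12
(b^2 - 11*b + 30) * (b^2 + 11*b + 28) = b^4 - 63*b^2 + 22*b + 840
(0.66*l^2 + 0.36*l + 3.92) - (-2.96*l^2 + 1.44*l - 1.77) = 3.62*l^2 - 1.08*l + 5.69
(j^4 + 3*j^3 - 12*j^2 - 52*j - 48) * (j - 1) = j^5 + 2*j^4 - 15*j^3 - 40*j^2 + 4*j + 48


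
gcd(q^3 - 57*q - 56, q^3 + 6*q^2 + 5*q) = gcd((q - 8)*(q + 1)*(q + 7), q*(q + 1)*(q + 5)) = q + 1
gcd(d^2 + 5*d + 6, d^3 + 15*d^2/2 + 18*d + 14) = d + 2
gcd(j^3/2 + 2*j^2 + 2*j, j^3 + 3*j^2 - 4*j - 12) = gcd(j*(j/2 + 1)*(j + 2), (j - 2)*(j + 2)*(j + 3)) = j + 2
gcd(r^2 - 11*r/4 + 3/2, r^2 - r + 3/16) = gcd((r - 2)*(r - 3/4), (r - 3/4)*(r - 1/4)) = r - 3/4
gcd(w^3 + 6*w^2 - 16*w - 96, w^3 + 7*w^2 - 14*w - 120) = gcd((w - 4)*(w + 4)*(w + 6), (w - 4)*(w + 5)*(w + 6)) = w^2 + 2*w - 24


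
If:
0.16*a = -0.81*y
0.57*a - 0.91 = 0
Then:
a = 1.60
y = -0.32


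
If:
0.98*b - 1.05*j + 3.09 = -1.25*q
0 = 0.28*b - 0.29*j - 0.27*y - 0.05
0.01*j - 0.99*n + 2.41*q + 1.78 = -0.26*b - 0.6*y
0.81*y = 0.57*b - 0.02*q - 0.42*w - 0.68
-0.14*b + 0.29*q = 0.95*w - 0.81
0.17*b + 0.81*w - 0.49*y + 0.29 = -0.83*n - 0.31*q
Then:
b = -1.62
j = 0.50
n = -1.98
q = -0.78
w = 0.85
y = -2.41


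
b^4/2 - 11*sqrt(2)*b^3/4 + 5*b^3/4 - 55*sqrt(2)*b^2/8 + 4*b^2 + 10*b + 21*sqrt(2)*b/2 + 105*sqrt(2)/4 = (b/2 + sqrt(2)/2)*(b + 5/2)*(b - 7*sqrt(2)/2)*(b - 3*sqrt(2))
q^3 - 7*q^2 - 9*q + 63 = (q - 7)*(q - 3)*(q + 3)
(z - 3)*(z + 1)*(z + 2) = z^3 - 7*z - 6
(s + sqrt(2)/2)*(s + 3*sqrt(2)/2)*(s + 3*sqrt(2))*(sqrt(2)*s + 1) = sqrt(2)*s^4 + 11*s^3 + 37*sqrt(2)*s^2/2 + 45*s/2 + 9*sqrt(2)/2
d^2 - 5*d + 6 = (d - 3)*(d - 2)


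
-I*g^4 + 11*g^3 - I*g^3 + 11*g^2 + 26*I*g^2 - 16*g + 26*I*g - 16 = (g + 1)*(g + 2*I)*(g + 8*I)*(-I*g + 1)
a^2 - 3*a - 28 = (a - 7)*(a + 4)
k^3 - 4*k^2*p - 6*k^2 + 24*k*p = k*(k - 6)*(k - 4*p)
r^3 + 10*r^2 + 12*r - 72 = (r - 2)*(r + 6)^2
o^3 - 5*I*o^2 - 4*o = o*(o - 4*I)*(o - I)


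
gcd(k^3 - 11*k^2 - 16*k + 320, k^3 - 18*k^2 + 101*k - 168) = k - 8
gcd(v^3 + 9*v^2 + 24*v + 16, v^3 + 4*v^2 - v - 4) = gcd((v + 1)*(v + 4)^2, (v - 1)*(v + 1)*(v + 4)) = v^2 + 5*v + 4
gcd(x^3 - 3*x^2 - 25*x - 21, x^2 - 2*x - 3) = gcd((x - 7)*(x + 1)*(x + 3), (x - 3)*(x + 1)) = x + 1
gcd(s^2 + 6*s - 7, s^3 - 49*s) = s + 7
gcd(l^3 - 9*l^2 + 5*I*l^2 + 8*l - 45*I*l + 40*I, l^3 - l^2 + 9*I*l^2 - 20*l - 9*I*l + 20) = l^2 + l*(-1 + 5*I) - 5*I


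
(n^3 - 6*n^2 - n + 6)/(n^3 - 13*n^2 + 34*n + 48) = (n - 1)/(n - 8)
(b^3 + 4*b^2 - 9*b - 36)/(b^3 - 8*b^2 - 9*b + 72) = (b + 4)/(b - 8)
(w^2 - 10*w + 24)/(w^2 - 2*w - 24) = (w - 4)/(w + 4)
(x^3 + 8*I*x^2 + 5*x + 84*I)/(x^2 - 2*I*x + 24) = (x^2 + 4*I*x + 21)/(x - 6*I)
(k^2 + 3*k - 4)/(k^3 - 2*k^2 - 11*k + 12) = (k + 4)/(k^2 - k - 12)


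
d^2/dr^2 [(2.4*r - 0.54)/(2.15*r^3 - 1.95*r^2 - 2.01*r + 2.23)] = (66.564*r^5 - 90.3258*r^4 + 75.2184*r^3 - 136.40004*r^2 + 65.4534*r + 12.455352)/(9.938375*r^9 - 27.041625*r^8 - 3.34755*r^7 + 74.0712*r^6 - 52.96608*r^5 - 56.01753*r^4 + 76.397514*r^3 - 2.06319600000001*r^2 - 29.986587*r + 11.089567)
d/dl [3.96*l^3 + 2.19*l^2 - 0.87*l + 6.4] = 11.88*l^2 + 4.38*l - 0.87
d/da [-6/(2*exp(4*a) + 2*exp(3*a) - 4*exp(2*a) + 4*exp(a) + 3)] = (48*exp(3*a) + 36*exp(2*a) - 48*exp(a) + 24)*exp(a)/(2*exp(4*a) + 2*exp(3*a) - 4*exp(2*a) + 4*exp(a) + 3)^2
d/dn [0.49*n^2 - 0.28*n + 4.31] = 0.98*n - 0.28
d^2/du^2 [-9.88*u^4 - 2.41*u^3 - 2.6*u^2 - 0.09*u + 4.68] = -118.56*u^2 - 14.46*u - 5.2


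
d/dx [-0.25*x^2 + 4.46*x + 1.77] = 4.46 - 0.5*x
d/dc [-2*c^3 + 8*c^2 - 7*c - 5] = -6*c^2 + 16*c - 7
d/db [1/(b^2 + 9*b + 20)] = (-2*b - 9)/(b^2 + 9*b + 20)^2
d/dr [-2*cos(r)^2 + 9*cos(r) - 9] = (4*cos(r) - 9)*sin(r)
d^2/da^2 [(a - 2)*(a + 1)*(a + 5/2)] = 6*a + 3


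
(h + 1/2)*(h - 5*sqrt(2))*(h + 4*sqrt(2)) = h^3 - sqrt(2)*h^2 + h^2/2 - 40*h - sqrt(2)*h/2 - 20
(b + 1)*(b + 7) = b^2 + 8*b + 7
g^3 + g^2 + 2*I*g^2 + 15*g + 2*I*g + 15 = (g + 1)*(g - 3*I)*(g + 5*I)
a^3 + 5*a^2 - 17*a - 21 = (a - 3)*(a + 1)*(a + 7)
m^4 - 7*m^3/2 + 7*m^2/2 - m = m*(m - 2)*(m - 1)*(m - 1/2)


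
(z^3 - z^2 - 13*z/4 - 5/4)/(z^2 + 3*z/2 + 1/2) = z - 5/2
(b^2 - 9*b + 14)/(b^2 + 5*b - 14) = (b - 7)/(b + 7)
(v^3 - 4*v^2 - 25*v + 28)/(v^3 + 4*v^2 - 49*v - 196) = (v - 1)/(v + 7)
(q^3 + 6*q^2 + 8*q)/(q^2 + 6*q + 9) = q*(q^2 + 6*q + 8)/(q^2 + 6*q + 9)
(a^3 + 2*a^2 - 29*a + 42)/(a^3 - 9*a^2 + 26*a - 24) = (a + 7)/(a - 4)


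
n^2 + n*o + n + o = (n + 1)*(n + o)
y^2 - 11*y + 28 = (y - 7)*(y - 4)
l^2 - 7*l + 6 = (l - 6)*(l - 1)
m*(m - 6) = m^2 - 6*m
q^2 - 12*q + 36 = (q - 6)^2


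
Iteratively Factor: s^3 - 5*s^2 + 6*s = (s - 2)*(s^2 - 3*s) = s*(s - 2)*(s - 3)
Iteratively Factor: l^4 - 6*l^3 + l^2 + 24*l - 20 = (l - 2)*(l^3 - 4*l^2 - 7*l + 10) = (l - 2)*(l + 2)*(l^2 - 6*l + 5) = (l - 5)*(l - 2)*(l + 2)*(l - 1)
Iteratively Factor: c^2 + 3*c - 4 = (c + 4)*(c - 1)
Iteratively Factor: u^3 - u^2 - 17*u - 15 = (u + 1)*(u^2 - 2*u - 15) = (u + 1)*(u + 3)*(u - 5)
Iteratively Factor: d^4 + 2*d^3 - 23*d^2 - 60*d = (d - 5)*(d^3 + 7*d^2 + 12*d) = (d - 5)*(d + 4)*(d^2 + 3*d) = (d - 5)*(d + 3)*(d + 4)*(d)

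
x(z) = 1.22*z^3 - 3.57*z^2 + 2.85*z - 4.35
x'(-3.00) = 57.21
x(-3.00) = -77.97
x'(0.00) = 2.85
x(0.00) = -4.35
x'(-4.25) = 99.30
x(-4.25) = -174.60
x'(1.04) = -0.62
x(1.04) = -3.87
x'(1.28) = -0.29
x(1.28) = -3.99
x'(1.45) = 0.19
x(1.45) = -4.00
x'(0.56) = -0.00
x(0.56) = -3.66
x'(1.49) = 0.34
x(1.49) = -3.99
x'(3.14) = 16.52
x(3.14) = 7.17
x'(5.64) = 79.00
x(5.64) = 117.04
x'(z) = 3.66*z^2 - 7.14*z + 2.85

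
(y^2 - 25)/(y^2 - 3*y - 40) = (y - 5)/(y - 8)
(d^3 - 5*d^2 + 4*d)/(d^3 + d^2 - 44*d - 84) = d*(d^2 - 5*d + 4)/(d^3 + d^2 - 44*d - 84)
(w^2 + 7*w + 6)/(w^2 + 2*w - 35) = (w^2 + 7*w + 6)/(w^2 + 2*w - 35)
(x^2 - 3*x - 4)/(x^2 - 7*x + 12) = (x + 1)/(x - 3)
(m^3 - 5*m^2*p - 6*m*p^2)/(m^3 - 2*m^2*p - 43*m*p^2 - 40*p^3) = m*(-m + 6*p)/(-m^2 + 3*m*p + 40*p^2)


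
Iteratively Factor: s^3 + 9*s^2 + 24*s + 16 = (s + 1)*(s^2 + 8*s + 16) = (s + 1)*(s + 4)*(s + 4)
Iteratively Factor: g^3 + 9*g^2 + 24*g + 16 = (g + 4)*(g^2 + 5*g + 4) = (g + 1)*(g + 4)*(g + 4)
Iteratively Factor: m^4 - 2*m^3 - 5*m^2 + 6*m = (m - 3)*(m^3 + m^2 - 2*m) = (m - 3)*(m + 2)*(m^2 - m) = (m - 3)*(m - 1)*(m + 2)*(m)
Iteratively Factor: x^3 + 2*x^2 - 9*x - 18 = (x + 2)*(x^2 - 9) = (x + 2)*(x + 3)*(x - 3)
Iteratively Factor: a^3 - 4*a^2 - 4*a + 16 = (a + 2)*(a^2 - 6*a + 8) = (a - 4)*(a + 2)*(a - 2)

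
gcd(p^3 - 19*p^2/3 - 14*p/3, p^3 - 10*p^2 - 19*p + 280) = p - 7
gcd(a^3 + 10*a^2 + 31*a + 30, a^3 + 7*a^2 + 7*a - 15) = a^2 + 8*a + 15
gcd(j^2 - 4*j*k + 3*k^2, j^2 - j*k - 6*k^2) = j - 3*k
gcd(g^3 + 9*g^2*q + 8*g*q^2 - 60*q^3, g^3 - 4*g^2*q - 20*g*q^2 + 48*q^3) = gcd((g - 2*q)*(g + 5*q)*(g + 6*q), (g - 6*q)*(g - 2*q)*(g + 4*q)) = -g + 2*q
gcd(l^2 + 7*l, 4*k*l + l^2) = l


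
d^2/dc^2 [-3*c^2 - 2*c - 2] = -6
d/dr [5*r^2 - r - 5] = 10*r - 1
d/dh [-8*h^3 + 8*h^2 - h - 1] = -24*h^2 + 16*h - 1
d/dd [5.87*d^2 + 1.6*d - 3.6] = 11.74*d + 1.6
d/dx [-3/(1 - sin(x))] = -3*cos(x)/(sin(x) - 1)^2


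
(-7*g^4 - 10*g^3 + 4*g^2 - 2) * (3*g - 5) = -21*g^5 + 5*g^4 + 62*g^3 - 20*g^2 - 6*g + 10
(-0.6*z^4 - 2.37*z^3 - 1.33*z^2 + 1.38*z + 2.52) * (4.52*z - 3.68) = -2.712*z^5 - 8.5044*z^4 + 2.71*z^3 + 11.132*z^2 + 6.312*z - 9.2736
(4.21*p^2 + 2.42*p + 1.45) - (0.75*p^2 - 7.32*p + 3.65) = 3.46*p^2 + 9.74*p - 2.2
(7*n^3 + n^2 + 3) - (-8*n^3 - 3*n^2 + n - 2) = 15*n^3 + 4*n^2 - n + 5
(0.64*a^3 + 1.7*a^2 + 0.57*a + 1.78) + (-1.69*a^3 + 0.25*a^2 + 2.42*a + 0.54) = -1.05*a^3 + 1.95*a^2 + 2.99*a + 2.32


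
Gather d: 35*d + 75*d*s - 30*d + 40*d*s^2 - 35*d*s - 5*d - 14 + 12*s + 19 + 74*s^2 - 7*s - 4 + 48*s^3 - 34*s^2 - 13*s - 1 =d*(40*s^2 + 40*s) + 48*s^3 + 40*s^2 - 8*s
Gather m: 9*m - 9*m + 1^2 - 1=0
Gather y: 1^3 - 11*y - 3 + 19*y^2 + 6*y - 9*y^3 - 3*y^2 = -9*y^3 + 16*y^2 - 5*y - 2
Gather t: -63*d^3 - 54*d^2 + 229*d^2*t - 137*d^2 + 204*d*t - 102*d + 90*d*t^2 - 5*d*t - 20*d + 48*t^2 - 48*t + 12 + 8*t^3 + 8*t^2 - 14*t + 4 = -63*d^3 - 191*d^2 - 122*d + 8*t^3 + t^2*(90*d + 56) + t*(229*d^2 + 199*d - 62) + 16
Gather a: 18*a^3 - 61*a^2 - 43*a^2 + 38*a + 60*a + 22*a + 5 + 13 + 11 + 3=18*a^3 - 104*a^2 + 120*a + 32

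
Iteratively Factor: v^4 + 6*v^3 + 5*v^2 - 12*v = (v + 4)*(v^3 + 2*v^2 - 3*v) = (v + 3)*(v + 4)*(v^2 - v) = (v - 1)*(v + 3)*(v + 4)*(v)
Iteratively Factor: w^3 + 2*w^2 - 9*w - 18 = (w + 2)*(w^2 - 9) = (w + 2)*(w + 3)*(w - 3)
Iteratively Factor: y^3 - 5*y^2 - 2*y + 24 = (y + 2)*(y^2 - 7*y + 12) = (y - 4)*(y + 2)*(y - 3)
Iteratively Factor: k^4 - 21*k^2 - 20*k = (k + 4)*(k^3 - 4*k^2 - 5*k) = (k + 1)*(k + 4)*(k^2 - 5*k) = k*(k + 1)*(k + 4)*(k - 5)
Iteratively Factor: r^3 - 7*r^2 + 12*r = (r)*(r^2 - 7*r + 12) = r*(r - 4)*(r - 3)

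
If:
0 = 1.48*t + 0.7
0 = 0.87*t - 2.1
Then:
No Solution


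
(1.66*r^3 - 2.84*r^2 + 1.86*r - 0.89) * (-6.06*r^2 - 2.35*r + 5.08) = -10.0596*r^5 + 13.3094*r^4 + 3.8352*r^3 - 13.4048*r^2 + 11.5403*r - 4.5212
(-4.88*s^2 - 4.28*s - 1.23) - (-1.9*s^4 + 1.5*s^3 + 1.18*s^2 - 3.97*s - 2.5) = 1.9*s^4 - 1.5*s^3 - 6.06*s^2 - 0.31*s + 1.27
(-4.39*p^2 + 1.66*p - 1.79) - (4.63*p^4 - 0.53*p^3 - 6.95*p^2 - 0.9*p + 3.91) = -4.63*p^4 + 0.53*p^3 + 2.56*p^2 + 2.56*p - 5.7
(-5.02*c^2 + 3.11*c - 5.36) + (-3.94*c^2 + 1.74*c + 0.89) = -8.96*c^2 + 4.85*c - 4.47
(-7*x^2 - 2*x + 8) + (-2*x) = -7*x^2 - 4*x + 8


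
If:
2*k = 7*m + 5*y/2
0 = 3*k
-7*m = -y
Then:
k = 0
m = 0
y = 0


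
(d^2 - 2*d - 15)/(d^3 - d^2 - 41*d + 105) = (d + 3)/(d^2 + 4*d - 21)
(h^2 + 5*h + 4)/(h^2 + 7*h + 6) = (h + 4)/(h + 6)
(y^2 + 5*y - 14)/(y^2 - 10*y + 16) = (y + 7)/(y - 8)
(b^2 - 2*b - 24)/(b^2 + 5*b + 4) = (b - 6)/(b + 1)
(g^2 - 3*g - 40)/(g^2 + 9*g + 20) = (g - 8)/(g + 4)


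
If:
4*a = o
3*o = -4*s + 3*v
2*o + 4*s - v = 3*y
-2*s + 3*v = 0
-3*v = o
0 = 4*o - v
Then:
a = 0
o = 0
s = 0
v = 0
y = 0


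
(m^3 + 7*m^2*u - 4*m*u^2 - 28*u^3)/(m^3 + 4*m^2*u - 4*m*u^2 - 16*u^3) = (m + 7*u)/(m + 4*u)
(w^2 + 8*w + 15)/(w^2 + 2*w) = (w^2 + 8*w + 15)/(w*(w + 2))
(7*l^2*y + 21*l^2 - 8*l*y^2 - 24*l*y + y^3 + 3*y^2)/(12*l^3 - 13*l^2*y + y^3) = (-7*l*y - 21*l + y^2 + 3*y)/(-12*l^2 + l*y + y^2)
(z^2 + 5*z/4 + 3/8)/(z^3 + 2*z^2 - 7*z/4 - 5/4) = (4*z + 3)/(2*(2*z^2 + 3*z - 5))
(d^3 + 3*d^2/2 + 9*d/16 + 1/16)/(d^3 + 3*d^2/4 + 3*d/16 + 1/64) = 4*(d + 1)/(4*d + 1)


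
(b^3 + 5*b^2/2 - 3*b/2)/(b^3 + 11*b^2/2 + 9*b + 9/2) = b*(2*b - 1)/(2*b^2 + 5*b + 3)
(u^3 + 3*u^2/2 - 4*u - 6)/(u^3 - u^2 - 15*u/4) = 2*(u^2 - 4)/(u*(2*u - 5))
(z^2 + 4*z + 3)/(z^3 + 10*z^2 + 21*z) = (z + 1)/(z*(z + 7))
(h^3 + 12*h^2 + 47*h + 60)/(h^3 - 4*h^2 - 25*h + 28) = (h^2 + 8*h + 15)/(h^2 - 8*h + 7)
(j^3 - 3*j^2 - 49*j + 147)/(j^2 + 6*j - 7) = (j^2 - 10*j + 21)/(j - 1)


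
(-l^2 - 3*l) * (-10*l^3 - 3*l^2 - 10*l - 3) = 10*l^5 + 33*l^4 + 19*l^3 + 33*l^2 + 9*l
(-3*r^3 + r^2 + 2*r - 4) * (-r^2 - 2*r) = 3*r^5 + 5*r^4 - 4*r^3 + 8*r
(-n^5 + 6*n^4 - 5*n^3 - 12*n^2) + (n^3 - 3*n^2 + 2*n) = -n^5 + 6*n^4 - 4*n^3 - 15*n^2 + 2*n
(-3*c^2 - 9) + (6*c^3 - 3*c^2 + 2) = 6*c^3 - 6*c^2 - 7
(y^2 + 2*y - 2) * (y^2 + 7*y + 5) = y^4 + 9*y^3 + 17*y^2 - 4*y - 10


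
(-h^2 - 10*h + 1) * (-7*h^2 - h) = 7*h^4 + 71*h^3 + 3*h^2 - h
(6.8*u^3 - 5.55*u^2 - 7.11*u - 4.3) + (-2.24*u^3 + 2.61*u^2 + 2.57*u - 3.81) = 4.56*u^3 - 2.94*u^2 - 4.54*u - 8.11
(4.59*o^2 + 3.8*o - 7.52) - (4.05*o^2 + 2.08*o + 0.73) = 0.54*o^2 + 1.72*o - 8.25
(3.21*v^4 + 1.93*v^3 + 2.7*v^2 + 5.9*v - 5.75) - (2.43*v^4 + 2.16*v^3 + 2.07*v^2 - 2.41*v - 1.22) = 0.78*v^4 - 0.23*v^3 + 0.63*v^2 + 8.31*v - 4.53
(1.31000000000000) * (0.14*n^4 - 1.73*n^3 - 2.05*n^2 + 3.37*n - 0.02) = 0.1834*n^4 - 2.2663*n^3 - 2.6855*n^2 + 4.4147*n - 0.0262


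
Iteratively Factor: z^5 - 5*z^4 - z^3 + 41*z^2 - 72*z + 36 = (z + 3)*(z^4 - 8*z^3 + 23*z^2 - 28*z + 12) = (z - 2)*(z + 3)*(z^3 - 6*z^2 + 11*z - 6) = (z - 3)*(z - 2)*(z + 3)*(z^2 - 3*z + 2) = (z - 3)*(z - 2)^2*(z + 3)*(z - 1)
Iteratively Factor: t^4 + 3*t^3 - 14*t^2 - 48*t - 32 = (t - 4)*(t^3 + 7*t^2 + 14*t + 8) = (t - 4)*(t + 2)*(t^2 + 5*t + 4) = (t - 4)*(t + 2)*(t + 4)*(t + 1)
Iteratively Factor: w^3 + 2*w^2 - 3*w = (w + 3)*(w^2 - w) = (w - 1)*(w + 3)*(w)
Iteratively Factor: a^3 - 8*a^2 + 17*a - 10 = (a - 1)*(a^2 - 7*a + 10) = (a - 2)*(a - 1)*(a - 5)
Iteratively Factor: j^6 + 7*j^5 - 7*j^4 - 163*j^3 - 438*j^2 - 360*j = (j + 4)*(j^5 + 3*j^4 - 19*j^3 - 87*j^2 - 90*j) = (j + 2)*(j + 4)*(j^4 + j^3 - 21*j^2 - 45*j) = j*(j + 2)*(j + 4)*(j^3 + j^2 - 21*j - 45) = j*(j - 5)*(j + 2)*(j + 4)*(j^2 + 6*j + 9) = j*(j - 5)*(j + 2)*(j + 3)*(j + 4)*(j + 3)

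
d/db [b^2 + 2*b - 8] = 2*b + 2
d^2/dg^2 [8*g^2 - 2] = 16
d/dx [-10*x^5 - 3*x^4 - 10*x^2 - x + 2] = -50*x^4 - 12*x^3 - 20*x - 1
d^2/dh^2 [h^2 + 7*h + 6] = 2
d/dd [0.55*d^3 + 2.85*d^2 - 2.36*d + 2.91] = 1.65*d^2 + 5.7*d - 2.36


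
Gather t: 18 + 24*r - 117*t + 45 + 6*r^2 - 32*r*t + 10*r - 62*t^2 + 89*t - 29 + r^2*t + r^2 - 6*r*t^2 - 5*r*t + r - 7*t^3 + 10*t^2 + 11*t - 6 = 7*r^2 + 35*r - 7*t^3 + t^2*(-6*r - 52) + t*(r^2 - 37*r - 17) + 28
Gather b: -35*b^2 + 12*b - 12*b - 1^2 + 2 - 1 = -35*b^2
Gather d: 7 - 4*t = 7 - 4*t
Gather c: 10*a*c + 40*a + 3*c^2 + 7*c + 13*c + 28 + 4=40*a + 3*c^2 + c*(10*a + 20) + 32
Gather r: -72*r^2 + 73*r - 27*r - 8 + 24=-72*r^2 + 46*r + 16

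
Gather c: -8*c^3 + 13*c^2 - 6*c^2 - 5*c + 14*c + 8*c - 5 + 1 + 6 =-8*c^3 + 7*c^2 + 17*c + 2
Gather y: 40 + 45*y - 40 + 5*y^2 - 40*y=5*y^2 + 5*y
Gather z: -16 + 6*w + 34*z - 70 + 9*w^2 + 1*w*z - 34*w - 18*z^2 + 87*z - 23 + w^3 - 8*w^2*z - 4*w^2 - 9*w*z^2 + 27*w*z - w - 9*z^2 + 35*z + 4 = w^3 + 5*w^2 - 29*w + z^2*(-9*w - 27) + z*(-8*w^2 + 28*w + 156) - 105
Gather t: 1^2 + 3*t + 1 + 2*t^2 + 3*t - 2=2*t^2 + 6*t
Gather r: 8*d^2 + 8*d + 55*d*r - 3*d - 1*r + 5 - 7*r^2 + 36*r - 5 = 8*d^2 + 5*d - 7*r^2 + r*(55*d + 35)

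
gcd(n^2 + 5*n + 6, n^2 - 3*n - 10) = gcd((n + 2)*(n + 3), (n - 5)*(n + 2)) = n + 2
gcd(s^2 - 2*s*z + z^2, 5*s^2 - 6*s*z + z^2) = -s + z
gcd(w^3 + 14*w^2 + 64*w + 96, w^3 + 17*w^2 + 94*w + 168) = w^2 + 10*w + 24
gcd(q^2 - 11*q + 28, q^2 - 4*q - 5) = 1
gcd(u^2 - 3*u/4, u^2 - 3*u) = u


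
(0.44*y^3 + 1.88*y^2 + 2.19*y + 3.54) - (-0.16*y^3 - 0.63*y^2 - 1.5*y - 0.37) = 0.6*y^3 + 2.51*y^2 + 3.69*y + 3.91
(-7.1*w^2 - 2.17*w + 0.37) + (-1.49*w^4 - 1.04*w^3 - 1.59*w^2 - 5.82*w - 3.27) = -1.49*w^4 - 1.04*w^3 - 8.69*w^2 - 7.99*w - 2.9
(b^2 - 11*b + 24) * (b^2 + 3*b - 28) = b^4 - 8*b^3 - 37*b^2 + 380*b - 672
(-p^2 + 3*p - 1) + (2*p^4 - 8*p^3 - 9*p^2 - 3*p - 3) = 2*p^4 - 8*p^3 - 10*p^2 - 4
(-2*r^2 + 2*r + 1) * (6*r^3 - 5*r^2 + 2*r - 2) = -12*r^5 + 22*r^4 - 8*r^3 + 3*r^2 - 2*r - 2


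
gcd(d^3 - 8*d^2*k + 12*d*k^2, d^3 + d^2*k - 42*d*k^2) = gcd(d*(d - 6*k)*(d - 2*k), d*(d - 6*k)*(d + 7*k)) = d^2 - 6*d*k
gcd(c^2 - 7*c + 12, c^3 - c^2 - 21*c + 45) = c - 3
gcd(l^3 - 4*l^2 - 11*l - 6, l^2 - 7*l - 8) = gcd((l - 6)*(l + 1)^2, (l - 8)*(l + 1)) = l + 1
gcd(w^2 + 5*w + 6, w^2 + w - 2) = w + 2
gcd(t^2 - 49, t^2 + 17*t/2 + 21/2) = t + 7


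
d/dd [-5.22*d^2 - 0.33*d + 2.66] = -10.44*d - 0.33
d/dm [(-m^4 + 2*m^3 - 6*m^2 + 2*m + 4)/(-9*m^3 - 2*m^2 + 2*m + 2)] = (9*m^6 + 4*m^5 - 64*m^4 + 36*m^3 + 112*m^2 - 8*m - 4)/(81*m^6 + 36*m^5 - 32*m^4 - 44*m^3 - 4*m^2 + 8*m + 4)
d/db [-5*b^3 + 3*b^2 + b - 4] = -15*b^2 + 6*b + 1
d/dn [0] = 0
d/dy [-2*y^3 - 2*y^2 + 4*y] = -6*y^2 - 4*y + 4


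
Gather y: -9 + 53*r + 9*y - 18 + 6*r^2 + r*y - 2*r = 6*r^2 + 51*r + y*(r + 9) - 27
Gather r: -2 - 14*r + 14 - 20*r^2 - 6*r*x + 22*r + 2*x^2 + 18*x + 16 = -20*r^2 + r*(8 - 6*x) + 2*x^2 + 18*x + 28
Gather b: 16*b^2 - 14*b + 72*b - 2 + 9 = 16*b^2 + 58*b + 7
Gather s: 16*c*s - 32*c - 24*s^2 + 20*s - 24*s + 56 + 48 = -32*c - 24*s^2 + s*(16*c - 4) + 104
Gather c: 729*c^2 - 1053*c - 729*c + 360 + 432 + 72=729*c^2 - 1782*c + 864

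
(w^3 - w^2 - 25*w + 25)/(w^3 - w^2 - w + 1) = (w^2 - 25)/(w^2 - 1)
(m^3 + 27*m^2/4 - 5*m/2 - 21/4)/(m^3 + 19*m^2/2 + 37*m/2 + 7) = (4*m^2 - m - 3)/(2*(2*m^2 + 5*m + 2))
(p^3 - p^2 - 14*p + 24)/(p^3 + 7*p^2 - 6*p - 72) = (p - 2)/(p + 6)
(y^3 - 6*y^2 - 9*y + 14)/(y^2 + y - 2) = y - 7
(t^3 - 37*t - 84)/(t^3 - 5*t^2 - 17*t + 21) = (t + 4)/(t - 1)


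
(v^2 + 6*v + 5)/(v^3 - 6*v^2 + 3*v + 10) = (v + 5)/(v^2 - 7*v + 10)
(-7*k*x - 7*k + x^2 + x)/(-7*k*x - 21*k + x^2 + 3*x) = (x + 1)/(x + 3)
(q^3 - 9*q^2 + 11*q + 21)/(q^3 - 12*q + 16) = (q^3 - 9*q^2 + 11*q + 21)/(q^3 - 12*q + 16)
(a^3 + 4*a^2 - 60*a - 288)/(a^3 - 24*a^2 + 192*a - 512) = (a^2 + 12*a + 36)/(a^2 - 16*a + 64)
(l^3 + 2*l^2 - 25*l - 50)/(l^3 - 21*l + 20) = (l^2 - 3*l - 10)/(l^2 - 5*l + 4)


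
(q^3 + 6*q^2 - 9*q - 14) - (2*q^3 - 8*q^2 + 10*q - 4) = -q^3 + 14*q^2 - 19*q - 10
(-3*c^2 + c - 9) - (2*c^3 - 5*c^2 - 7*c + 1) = -2*c^3 + 2*c^2 + 8*c - 10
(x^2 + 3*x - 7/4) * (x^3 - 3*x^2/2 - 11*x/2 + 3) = x^5 + 3*x^4/2 - 47*x^3/4 - 87*x^2/8 + 149*x/8 - 21/4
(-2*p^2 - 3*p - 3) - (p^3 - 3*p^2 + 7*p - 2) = -p^3 + p^2 - 10*p - 1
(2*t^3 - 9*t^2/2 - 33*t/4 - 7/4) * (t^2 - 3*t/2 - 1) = 2*t^5 - 15*t^4/2 - 7*t^3/2 + 121*t^2/8 + 87*t/8 + 7/4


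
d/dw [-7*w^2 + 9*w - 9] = 9 - 14*w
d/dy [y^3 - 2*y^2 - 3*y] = 3*y^2 - 4*y - 3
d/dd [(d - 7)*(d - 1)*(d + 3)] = 3*d^2 - 10*d - 17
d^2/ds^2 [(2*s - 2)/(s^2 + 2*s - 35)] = 4*(4*(s - 1)*(s + 1)^2 - (3*s + 1)*(s^2 + 2*s - 35))/(s^2 + 2*s - 35)^3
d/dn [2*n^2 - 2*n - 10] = 4*n - 2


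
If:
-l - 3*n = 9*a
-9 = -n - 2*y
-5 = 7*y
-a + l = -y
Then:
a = -16/5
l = -87/35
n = 73/7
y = -5/7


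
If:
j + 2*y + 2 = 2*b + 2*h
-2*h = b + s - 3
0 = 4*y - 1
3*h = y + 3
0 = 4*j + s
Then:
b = 1/14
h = 13/12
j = -4/21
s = 16/21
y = 1/4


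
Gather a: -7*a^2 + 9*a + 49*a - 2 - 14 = -7*a^2 + 58*a - 16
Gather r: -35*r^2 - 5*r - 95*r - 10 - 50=-35*r^2 - 100*r - 60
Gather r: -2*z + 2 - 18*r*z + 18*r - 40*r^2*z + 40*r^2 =r^2*(40 - 40*z) + r*(18 - 18*z) - 2*z + 2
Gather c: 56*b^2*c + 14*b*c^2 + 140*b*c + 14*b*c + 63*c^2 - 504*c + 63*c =c^2*(14*b + 63) + c*(56*b^2 + 154*b - 441)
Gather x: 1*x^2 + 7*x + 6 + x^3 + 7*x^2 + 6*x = x^3 + 8*x^2 + 13*x + 6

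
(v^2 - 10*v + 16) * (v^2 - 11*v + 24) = v^4 - 21*v^3 + 150*v^2 - 416*v + 384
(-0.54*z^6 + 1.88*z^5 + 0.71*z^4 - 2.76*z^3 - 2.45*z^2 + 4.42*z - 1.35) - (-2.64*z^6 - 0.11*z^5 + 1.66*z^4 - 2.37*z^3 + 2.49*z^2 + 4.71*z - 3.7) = 2.1*z^6 + 1.99*z^5 - 0.95*z^4 - 0.39*z^3 - 4.94*z^2 - 0.29*z + 2.35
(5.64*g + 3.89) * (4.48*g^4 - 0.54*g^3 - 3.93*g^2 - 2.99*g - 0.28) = 25.2672*g^5 + 14.3816*g^4 - 24.2658*g^3 - 32.1513*g^2 - 13.2103*g - 1.0892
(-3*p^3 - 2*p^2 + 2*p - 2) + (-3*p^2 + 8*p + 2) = -3*p^3 - 5*p^2 + 10*p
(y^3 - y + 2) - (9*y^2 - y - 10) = y^3 - 9*y^2 + 12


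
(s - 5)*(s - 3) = s^2 - 8*s + 15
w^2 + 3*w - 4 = (w - 1)*(w + 4)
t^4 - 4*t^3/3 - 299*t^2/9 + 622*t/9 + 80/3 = (t - 5)*(t - 8/3)*(t + 1/3)*(t + 6)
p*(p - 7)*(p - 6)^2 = p^4 - 19*p^3 + 120*p^2 - 252*p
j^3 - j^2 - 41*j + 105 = (j - 5)*(j - 3)*(j + 7)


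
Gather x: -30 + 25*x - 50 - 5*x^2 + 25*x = -5*x^2 + 50*x - 80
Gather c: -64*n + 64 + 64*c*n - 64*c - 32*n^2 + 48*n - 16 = c*(64*n - 64) - 32*n^2 - 16*n + 48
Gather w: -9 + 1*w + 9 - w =0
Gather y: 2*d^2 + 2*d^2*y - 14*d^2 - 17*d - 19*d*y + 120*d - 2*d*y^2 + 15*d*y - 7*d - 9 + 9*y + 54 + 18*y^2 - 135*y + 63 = -12*d^2 + 96*d + y^2*(18 - 2*d) + y*(2*d^2 - 4*d - 126) + 108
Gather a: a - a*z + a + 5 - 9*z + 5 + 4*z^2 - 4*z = a*(2 - z) + 4*z^2 - 13*z + 10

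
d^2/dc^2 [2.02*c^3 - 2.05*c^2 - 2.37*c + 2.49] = 12.12*c - 4.1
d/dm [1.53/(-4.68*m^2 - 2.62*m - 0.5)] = (14.3208*m + 4.0086)/(4.68*m^2 + 2.62*m + 0.5)^2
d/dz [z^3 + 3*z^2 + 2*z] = 3*z^2 + 6*z + 2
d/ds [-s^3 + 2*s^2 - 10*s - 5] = -3*s^2 + 4*s - 10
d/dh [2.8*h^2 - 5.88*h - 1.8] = 5.6*h - 5.88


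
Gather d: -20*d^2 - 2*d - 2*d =-20*d^2 - 4*d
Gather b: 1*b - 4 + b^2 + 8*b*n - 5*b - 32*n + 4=b^2 + b*(8*n - 4) - 32*n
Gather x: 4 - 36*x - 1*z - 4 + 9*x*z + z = x*(9*z - 36)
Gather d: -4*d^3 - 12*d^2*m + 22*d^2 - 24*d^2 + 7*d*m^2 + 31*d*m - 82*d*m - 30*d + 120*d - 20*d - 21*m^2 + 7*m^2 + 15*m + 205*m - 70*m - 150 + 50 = -4*d^3 + d^2*(-12*m - 2) + d*(7*m^2 - 51*m + 70) - 14*m^2 + 150*m - 100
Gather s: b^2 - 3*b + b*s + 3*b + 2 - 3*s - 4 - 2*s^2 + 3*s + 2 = b^2 + b*s - 2*s^2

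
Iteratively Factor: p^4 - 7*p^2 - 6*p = (p + 2)*(p^3 - 2*p^2 - 3*p) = p*(p + 2)*(p^2 - 2*p - 3) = p*(p - 3)*(p + 2)*(p + 1)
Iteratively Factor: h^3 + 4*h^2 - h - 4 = (h - 1)*(h^2 + 5*h + 4) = (h - 1)*(h + 1)*(h + 4)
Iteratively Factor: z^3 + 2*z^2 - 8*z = (z - 2)*(z^2 + 4*z) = (z - 2)*(z + 4)*(z)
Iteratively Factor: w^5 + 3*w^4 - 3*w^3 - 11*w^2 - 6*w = (w + 1)*(w^4 + 2*w^3 - 5*w^2 - 6*w) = (w + 1)^2*(w^3 + w^2 - 6*w) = (w - 2)*(w + 1)^2*(w^2 + 3*w) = (w - 2)*(w + 1)^2*(w + 3)*(w)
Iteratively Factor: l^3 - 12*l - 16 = (l + 2)*(l^2 - 2*l - 8) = (l + 2)^2*(l - 4)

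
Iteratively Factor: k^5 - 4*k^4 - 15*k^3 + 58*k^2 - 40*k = (k)*(k^4 - 4*k^3 - 15*k^2 + 58*k - 40) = k*(k - 5)*(k^3 + k^2 - 10*k + 8) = k*(k - 5)*(k - 1)*(k^2 + 2*k - 8) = k*(k - 5)*(k - 1)*(k + 4)*(k - 2)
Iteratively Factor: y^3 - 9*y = (y - 3)*(y^2 + 3*y) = y*(y - 3)*(y + 3)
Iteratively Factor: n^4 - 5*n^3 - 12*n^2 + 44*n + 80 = (n - 5)*(n^3 - 12*n - 16) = (n - 5)*(n + 2)*(n^2 - 2*n - 8) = (n - 5)*(n + 2)^2*(n - 4)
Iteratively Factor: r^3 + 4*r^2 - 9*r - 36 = (r + 4)*(r^2 - 9) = (r + 3)*(r + 4)*(r - 3)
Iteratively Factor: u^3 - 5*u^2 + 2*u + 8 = (u - 2)*(u^2 - 3*u - 4) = (u - 4)*(u - 2)*(u + 1)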